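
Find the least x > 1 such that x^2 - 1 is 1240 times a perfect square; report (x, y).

First expand sqrt(1240) as a continued fraction. With x_i = (sqrt(1240) + m_i)/d_i and (m_0, d_0) = (0, 1): a_0 = floor(sqrt(1240)) = 35, since 35^2 = 1225 <= 1240 < 1296 = 36^2.
Iterate m_{i+1} = d_i*a_i - m_i, d_{i+1} = (1240 - m_{i+1}^2)/d_i, a_{i+1} = floor((a_0 + m_{i+1})/d_{i+1}):
  m_1 = 1*35 - 0 = 35, d_1 = (1240 - 35^2)/1 = 15/1 = 15, a_1 = floor((35 + 35)/15) = 4.
  m_2 = 15*4 - 35 = 25, d_2 = (1240 - 25^2)/15 = 615/15 = 41, a_2 = floor((35 + 25)/41) = 1.
  m_3 = 41*1 - 25 = 16, d_3 = (1240 - 16^2)/41 = 984/41 = 24, a_3 = floor((35 + 16)/24) = 2.
  m_4 = 24*2 - 16 = 32, d_4 = (1240 - 32^2)/24 = 216/24 = 9, a_4 = floor((35 + 32)/9) = 7.
  m_5 = 9*7 - 32 = 31, d_5 = (1240 - 31^2)/9 = 279/9 = 31, a_5 = floor((35 + 31)/31) = 2.
  m_6 = 31*2 - 31 = 31, d_6 = (1240 - 31^2)/31 = 279/31 = 9, a_6 = floor((35 + 31)/9) = 7.
  m_7 = 9*7 - 31 = 32, d_7 = (1240 - 32^2)/9 = 216/9 = 24, a_7 = floor((35 + 32)/24) = 2.
  m_8 = 24*2 - 32 = 16, d_8 = (1240 - 16^2)/24 = 984/24 = 41, a_8 = floor((35 + 16)/41) = 1.
  m_9 = 41*1 - 16 = 25, d_9 = (1240 - 25^2)/41 = 615/41 = 15, a_9 = floor((35 + 25)/15) = 4.
  m_10 = 15*4 - 25 = 35, d_10 = (1240 - 35^2)/15 = 15/15 = 1, a_10 = floor((35 + 35)/1) = 70.
  m_11 = 1*70 - 35 = 35, d_11 = (1240 - 35^2)/1 = 15/1 = 15: (m_11, d_11) = (m_1, d_1) = (35, 15), so from here the quotients repeat a_1, ..., a_10; the period length is 10.
So sqrt(1240) = [35; (4, 1, 2, 7, 2, 7, 2, 1, 4, 70)] with period length k = 10.
k is even, so the fundamental solution of x^2 - 1240y^2 = 1 is (p_{k-1}, q_{k-1}) = (p_9, q_9); compute convergents through index 9.
Convergents (p_i = a_i*p_{i-1} + p_{i-2}, q_i = a_i*q_{i-1} + q_{i-2} with p_{-2}=0, p_{-1}=1, q_{-2}=1, q_{-1}=0):
  i=0: a_0=35, p_0 = 35*1 + 0 = 35, q_0 = 35*0 + 1 = 1.
  i=1: a_1=4, p_1 = 4*35 + 1 = 141, q_1 = 4*1 + 0 = 4.
  i=2: a_2=1, p_2 = 1*141 + 35 = 176, q_2 = 1*4 + 1 = 5.
  i=3: a_3=2, p_3 = 2*176 + 141 = 493, q_3 = 2*5 + 4 = 14.
  i=4: a_4=7, p_4 = 7*493 + 176 = 3627, q_4 = 7*14 + 5 = 103.
  i=5: a_5=2, p_5 = 2*3627 + 493 = 7747, q_5 = 2*103 + 14 = 220.
  i=6: a_6=7, p_6 = 7*7747 + 3627 = 57856, q_6 = 7*220 + 103 = 1643.
  i=7: a_7=2, p_7 = 2*57856 + 7747 = 123459, q_7 = 2*1643 + 220 = 3506.
  i=8: a_8=1, p_8 = 1*123459 + 57856 = 181315, q_8 = 1*3506 + 1643 = 5149.
  i=9: a_9=4, p_9 = 4*181315 + 123459 = 848719, q_9 = 4*5149 + 3506 = 24102.
Check: 848719^2 - 1240*24102^2 = 720323940961 - 720323940960 = 1, so (x, y) = (848719, 24102) solves the equation, and by the theorem it is the least positive solution.

(x, y) = (848719, 24102)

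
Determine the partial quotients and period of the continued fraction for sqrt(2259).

Write x_i = (sqrt(2259) + m_i)/d_i with (m_0, d_0) = (0, 1). a_0 = floor(sqrt(2259)) = 47, since 47^2 = 2209 <= 2259 < 2304 = 48^2.
Iterate m_{i+1} = d_i*a_i - m_i, d_{i+1} = (2259 - m_{i+1}^2)/d_i, a_{i+1} = floor((a_0 + m_{i+1})/d_{i+1}):
  m_1 = 1*47 - 0 = 47, d_1 = (2259 - 47^2)/1 = 50/1 = 50, a_1 = floor((47 + 47)/50) = 1.
  m_2 = 50*1 - 47 = 3, d_2 = (2259 - 3^2)/50 = 2250/50 = 45, a_2 = floor((47 + 3)/45) = 1.
  m_3 = 45*1 - 3 = 42, d_3 = (2259 - 42^2)/45 = 495/45 = 11, a_3 = floor((47 + 42)/11) = 8.
  m_4 = 11*8 - 42 = 46, d_4 = (2259 - 46^2)/11 = 143/11 = 13, a_4 = floor((47 + 46)/13) = 7.
  m_5 = 13*7 - 46 = 45, d_5 = (2259 - 45^2)/13 = 234/13 = 18, a_5 = floor((47 + 45)/18) = 5.
  m_6 = 18*5 - 45 = 45, d_6 = (2259 - 45^2)/18 = 234/18 = 13, a_6 = floor((47 + 45)/13) = 7.
  m_7 = 13*7 - 45 = 46, d_7 = (2259 - 46^2)/13 = 143/13 = 11, a_7 = floor((47 + 46)/11) = 8.
  m_8 = 11*8 - 46 = 42, d_8 = (2259 - 42^2)/11 = 495/11 = 45, a_8 = floor((47 + 42)/45) = 1.
  m_9 = 45*1 - 42 = 3, d_9 = (2259 - 3^2)/45 = 2250/45 = 50, a_9 = floor((47 + 3)/50) = 1.
  m_10 = 50*1 - 3 = 47, d_10 = (2259 - 47^2)/50 = 50/50 = 1, a_10 = floor((47 + 47)/1) = 94.
  m_11 = 1*94 - 47 = 47, d_11 = (2259 - 47^2)/1 = 50/1 = 50: (m_11, d_11) = (m_1, d_1) = (47, 50), so from here the quotients repeat a_1, ..., a_10; the period length is 10.
Hence the expansion of sqrt(2259) is a_0 = 47 followed by the repeating block 1, 1, 8, 7, 5, 7, 8, 1, 1, 94 (period 10).

[47; (1, 1, 8, 7, 5, 7, 8, 1, 1, 94)]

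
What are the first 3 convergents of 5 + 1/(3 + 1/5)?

5/1, 16/3, 85/16

Using the convergent recurrence p_i = a_i*p_{i-1} + p_{i-2}, q_i = a_i*q_{i-1} + q_{i-2} with p_{-2}=0, p_{-1}=1, q_{-2}=1, q_{-1}=0:
  i=0: a_0=5, p_0 = 5*1 + 0 = 5, q_0 = 5*0 + 1 = 1.
  i=1: a_1=3, p_1 = 3*5 + 1 = 16, q_1 = 3*1 + 0 = 3.
  i=2: a_2=5, p_2 = 5*16 + 5 = 85, q_2 = 5*3 + 1 = 16.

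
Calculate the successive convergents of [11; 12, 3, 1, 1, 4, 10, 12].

11/1, 133/12, 410/37, 543/49, 953/86, 4355/393, 44503/4016, 538391/48585

Using the convergent recurrence p_i = a_i*p_{i-1} + p_{i-2}, q_i = a_i*q_{i-1} + q_{i-2} with p_{-2}=0, p_{-1}=1, q_{-2}=1, q_{-1}=0:
  i=0: a_0=11, p_0 = 11*1 + 0 = 11, q_0 = 11*0 + 1 = 1.
  i=1: a_1=12, p_1 = 12*11 + 1 = 133, q_1 = 12*1 + 0 = 12.
  i=2: a_2=3, p_2 = 3*133 + 11 = 410, q_2 = 3*12 + 1 = 37.
  i=3: a_3=1, p_3 = 1*410 + 133 = 543, q_3 = 1*37 + 12 = 49.
  i=4: a_4=1, p_4 = 1*543 + 410 = 953, q_4 = 1*49 + 37 = 86.
  i=5: a_5=4, p_5 = 4*953 + 543 = 4355, q_5 = 4*86 + 49 = 393.
  i=6: a_6=10, p_6 = 10*4355 + 953 = 44503, q_6 = 10*393 + 86 = 4016.
  i=7: a_7=12, p_7 = 12*44503 + 4355 = 538391, q_7 = 12*4016 + 393 = 48585.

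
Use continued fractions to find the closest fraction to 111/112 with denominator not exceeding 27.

Expand x = 111/112 as a continued fraction with the Euclidean algorithm:
  111 = 0*112 + 111, so a_0 = 0.
  112 = 1*111 + 1, so a_1 = 1.
  111 = 111*1 + 0, so a_2 = 111.
so x = [0; 1, 111].
Convergents (p_i = a_i*p_{i-1} + p_{i-2}, q_i = a_i*q_{i-1} + q_{i-2} with p_{-2}=0, p_{-1}=1, q_{-2}=1, q_{-1}=0), until the denominator exceeds 27:
  i=0: a_0=0, p_0 = 0*1 + 0 = 0, q_0 = 0*0 + 1 = 1.
  i=1: a_1=1, p_1 = 1*0 + 1 = 1, q_1 = 1*1 + 0 = 1.
  i=2: a_2=111, p_2 = 111*1 + 0 = 111, q_2 = 111*1 + 1 = 112.
q_2 = 112 > 27, so the last convergent with denominator <= 27 is p_1/q_1 = 1/1.
The closest fraction with denominator <= 27 is either p_1/q_1 or the intermediate fraction (k*p_1 + p_0)/(k*q_1 + q_0) with the largest k >= 1 whose denominator stays <= 27; these approach x as k grows, and every other convergent or intermediate fraction in range is farther away.
Largest k: floor((27 - q_0)/q_1) = floor((27 - 1)/1) = 26.
That gives (26*1 + 0)/(26*1 + 1) = 26/27.
Compare the errors: |x - 1/1| = |111*1 - 1*112|/(112*1) = 1/112, and |x - 26/27| = |111*27 - 26*112|/(112*27) = 85/3024.
Cross-multiplying, 1*3024 = 3024 < 9520 = 85*112, so 1/112 is smaller: the convergent 1/1 is closer to x than 26/27.

1/1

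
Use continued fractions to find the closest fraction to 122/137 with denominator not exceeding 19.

8/9

Expand x = 122/137 as a continued fraction with the Euclidean algorithm:
  122 = 0*137 + 122, so a_0 = 0.
  137 = 1*122 + 15, so a_1 = 1.
  122 = 8*15 + 2, so a_2 = 8.
  15 = 7*2 + 1, so a_3 = 7.
  2 = 2*1 + 0, so a_4 = 2.
so x = [0; 1, 8, 7, 2].
Convergents (p_i = a_i*p_{i-1} + p_{i-2}, q_i = a_i*q_{i-1} + q_{i-2} with p_{-2}=0, p_{-1}=1, q_{-2}=1, q_{-1}=0), until the denominator exceeds 19:
  i=0: a_0=0, p_0 = 0*1 + 0 = 0, q_0 = 0*0 + 1 = 1.
  i=1: a_1=1, p_1 = 1*0 + 1 = 1, q_1 = 1*1 + 0 = 1.
  i=2: a_2=8, p_2 = 8*1 + 0 = 8, q_2 = 8*1 + 1 = 9.
  i=3: a_3=7, p_3 = 7*8 + 1 = 57, q_3 = 7*9 + 1 = 64.
q_3 = 64 > 19, so the last convergent with denominator <= 19 is p_2/q_2 = 8/9.
The closest fraction with denominator <= 19 is either p_2/q_2 or the intermediate fraction (k*p_2 + p_1)/(k*q_2 + q_1) with the largest k >= 1 whose denominator stays <= 19; these approach x as k grows, and every other convergent or intermediate fraction in range is farther away.
Largest k: floor((19 - q_1)/q_2) = floor((19 - 1)/9) = 2.
That gives (2*8 + 1)/(2*9 + 1) = 17/19.
Compare the errors: |x - 8/9| = |122*9 - 8*137|/(137*9) = 2/1233, and |x - 17/19| = |122*19 - 17*137|/(137*19) = 11/2603.
Cross-multiplying, 2*2603 = 5206 < 13563 = 11*1233, so 2/1233 is smaller: the convergent 8/9 is closer to x than 17/19.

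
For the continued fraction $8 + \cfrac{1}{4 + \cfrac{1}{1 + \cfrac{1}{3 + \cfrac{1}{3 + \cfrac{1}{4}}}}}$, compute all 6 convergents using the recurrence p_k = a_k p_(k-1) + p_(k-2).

Using the convergent recurrence p_i = a_i*p_{i-1} + p_{i-2}, q_i = a_i*q_{i-1} + q_{i-2} with p_{-2}=0, p_{-1}=1, q_{-2}=1, q_{-1}=0:
  i=0: a_0=8, p_0 = 8*1 + 0 = 8, q_0 = 8*0 + 1 = 1.
  i=1: a_1=4, p_1 = 4*8 + 1 = 33, q_1 = 4*1 + 0 = 4.
  i=2: a_2=1, p_2 = 1*33 + 8 = 41, q_2 = 1*4 + 1 = 5.
  i=3: a_3=3, p_3 = 3*41 + 33 = 156, q_3 = 3*5 + 4 = 19.
  i=4: a_4=3, p_4 = 3*156 + 41 = 509, q_4 = 3*19 + 5 = 62.
  i=5: a_5=4, p_5 = 4*509 + 156 = 2192, q_5 = 4*62 + 19 = 267.

8/1, 33/4, 41/5, 156/19, 509/62, 2192/267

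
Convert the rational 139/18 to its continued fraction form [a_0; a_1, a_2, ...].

[7; 1, 2, 1, 1, 2]

Run the Euclidean algorithm on 139 and 18; the successive quotients are the partial quotients a_0, a_1, ... (each step inverts the fractional part left over by the previous one):
  139 = 7*18 + 13, so a_0 = 7.
  18 = 1*13 + 5, so a_1 = 1.
  13 = 2*5 + 3, so a_2 = 2.
  5 = 1*3 + 2, so a_3 = 1.
  3 = 1*2 + 1, so a_4 = 1.
  2 = 2*1 + 0, so a_5 = 2.
The remainder reaches 0 after 6 divisions, so the expansion has 6 partial quotients, read off in order.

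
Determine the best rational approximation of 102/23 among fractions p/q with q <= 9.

Expand x = 102/23 as a continued fraction with the Euclidean algorithm:
  102 = 4*23 + 10, so a_0 = 4.
  23 = 2*10 + 3, so a_1 = 2.
  10 = 3*3 + 1, so a_2 = 3.
  3 = 3*1 + 0, so a_3 = 3.
so x = [4; 2, 3, 3].
Convergents (p_i = a_i*p_{i-1} + p_{i-2}, q_i = a_i*q_{i-1} + q_{i-2} with p_{-2}=0, p_{-1}=1, q_{-2}=1, q_{-1}=0), until the denominator exceeds 9:
  i=0: a_0=4, p_0 = 4*1 + 0 = 4, q_0 = 4*0 + 1 = 1.
  i=1: a_1=2, p_1 = 2*4 + 1 = 9, q_1 = 2*1 + 0 = 2.
  i=2: a_2=3, p_2 = 3*9 + 4 = 31, q_2 = 3*2 + 1 = 7.
  i=3: a_3=3, p_3 = 3*31 + 9 = 102, q_3 = 3*7 + 2 = 23.
q_3 = 23 > 9, so the last convergent with denominator <= 9 is p_2/q_2 = 31/7.
The closest fraction with denominator <= 9 is either p_2/q_2 or the intermediate fraction (k*p_2 + p_1)/(k*q_2 + q_1) with the largest k >= 1 whose denominator stays <= 9; these approach x as k grows, and every other convergent or intermediate fraction in range is farther away.
Largest k: floor((9 - q_1)/q_2) = floor((9 - 2)/7) = 1.
That gives (1*31 + 9)/(1*7 + 2) = 40/9.
Compare the errors: |x - 31/7| = |102*7 - 31*23|/(23*7) = 1/161, and |x - 40/9| = |102*9 - 40*23|/(23*9) = 2/207.
Cross-multiplying, 1*207 = 207 < 322 = 2*161, so 1/161 is smaller: the convergent 31/7 is closer to x than 40/9.

31/7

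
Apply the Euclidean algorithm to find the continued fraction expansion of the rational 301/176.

[1; 1, 2, 2, 4, 1, 1, 2]

Run the Euclidean algorithm on 301 and 176; the successive quotients are the partial quotients a_0, a_1, ... (each step inverts the fractional part left over by the previous one):
  301 = 1*176 + 125, so a_0 = 1.
  176 = 1*125 + 51, so a_1 = 1.
  125 = 2*51 + 23, so a_2 = 2.
  51 = 2*23 + 5, so a_3 = 2.
  23 = 4*5 + 3, so a_4 = 4.
  5 = 1*3 + 2, so a_5 = 1.
  3 = 1*2 + 1, so a_6 = 1.
  2 = 2*1 + 0, so a_7 = 2.
The remainder reaches 0 after 8 divisions, so the expansion has 8 partial quotients, read off in order.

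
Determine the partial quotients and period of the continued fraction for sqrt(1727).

[41; (1, 1, 3, 1, 6, 1, 3, 1, 1, 82)]

Write x_i = (sqrt(1727) + m_i)/d_i with (m_0, d_0) = (0, 1). a_0 = floor(sqrt(1727)) = 41, since 41^2 = 1681 <= 1727 < 1764 = 42^2.
Iterate m_{i+1} = d_i*a_i - m_i, d_{i+1} = (1727 - m_{i+1}^2)/d_i, a_{i+1} = floor((a_0 + m_{i+1})/d_{i+1}):
  m_1 = 1*41 - 0 = 41, d_1 = (1727 - 41^2)/1 = 46/1 = 46, a_1 = floor((41 + 41)/46) = 1.
  m_2 = 46*1 - 41 = 5, d_2 = (1727 - 5^2)/46 = 1702/46 = 37, a_2 = floor((41 + 5)/37) = 1.
  m_3 = 37*1 - 5 = 32, d_3 = (1727 - 32^2)/37 = 703/37 = 19, a_3 = floor((41 + 32)/19) = 3.
  m_4 = 19*3 - 32 = 25, d_4 = (1727 - 25^2)/19 = 1102/19 = 58, a_4 = floor((41 + 25)/58) = 1.
  m_5 = 58*1 - 25 = 33, d_5 = (1727 - 33^2)/58 = 638/58 = 11, a_5 = floor((41 + 33)/11) = 6.
  m_6 = 11*6 - 33 = 33, d_6 = (1727 - 33^2)/11 = 638/11 = 58, a_6 = floor((41 + 33)/58) = 1.
  m_7 = 58*1 - 33 = 25, d_7 = (1727 - 25^2)/58 = 1102/58 = 19, a_7 = floor((41 + 25)/19) = 3.
  m_8 = 19*3 - 25 = 32, d_8 = (1727 - 32^2)/19 = 703/19 = 37, a_8 = floor((41 + 32)/37) = 1.
  m_9 = 37*1 - 32 = 5, d_9 = (1727 - 5^2)/37 = 1702/37 = 46, a_9 = floor((41 + 5)/46) = 1.
  m_10 = 46*1 - 5 = 41, d_10 = (1727 - 41^2)/46 = 46/46 = 1, a_10 = floor((41 + 41)/1) = 82.
  m_11 = 1*82 - 41 = 41, d_11 = (1727 - 41^2)/1 = 46/1 = 46: (m_11, d_11) = (m_1, d_1) = (41, 46), so from here the quotients repeat a_1, ..., a_10; the period length is 10.
Hence the expansion of sqrt(1727) is a_0 = 41 followed by the repeating block 1, 1, 3, 1, 6, 1, 3, 1, 1, 82 (period 10).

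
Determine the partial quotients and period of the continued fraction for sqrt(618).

[24; (1, 6, 8, 6, 1, 48)]

Write x_i = (sqrt(618) + m_i)/d_i with (m_0, d_0) = (0, 1). a_0 = floor(sqrt(618)) = 24, since 24^2 = 576 <= 618 < 625 = 25^2.
Iterate m_{i+1} = d_i*a_i - m_i, d_{i+1} = (618 - m_{i+1}^2)/d_i, a_{i+1} = floor((a_0 + m_{i+1})/d_{i+1}):
  m_1 = 1*24 - 0 = 24, d_1 = (618 - 24^2)/1 = 42/1 = 42, a_1 = floor((24 + 24)/42) = 1.
  m_2 = 42*1 - 24 = 18, d_2 = (618 - 18^2)/42 = 294/42 = 7, a_2 = floor((24 + 18)/7) = 6.
  m_3 = 7*6 - 18 = 24, d_3 = (618 - 24^2)/7 = 42/7 = 6, a_3 = floor((24 + 24)/6) = 8.
  m_4 = 6*8 - 24 = 24, d_4 = (618 - 24^2)/6 = 42/6 = 7, a_4 = floor((24 + 24)/7) = 6.
  m_5 = 7*6 - 24 = 18, d_5 = (618 - 18^2)/7 = 294/7 = 42, a_5 = floor((24 + 18)/42) = 1.
  m_6 = 42*1 - 18 = 24, d_6 = (618 - 24^2)/42 = 42/42 = 1, a_6 = floor((24 + 24)/1) = 48.
  m_7 = 1*48 - 24 = 24, d_7 = (618 - 24^2)/1 = 42/1 = 42: (m_7, d_7) = (m_1, d_1) = (24, 42), so from here the quotients repeat a_1, ..., a_6; the period length is 6.
Hence the expansion of sqrt(618) is a_0 = 24 followed by the repeating block 1, 6, 8, 6, 1, 48 (period 6).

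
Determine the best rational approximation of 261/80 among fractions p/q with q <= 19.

Expand x = 261/80 as a continued fraction with the Euclidean algorithm:
  261 = 3*80 + 21, so a_0 = 3.
  80 = 3*21 + 17, so a_1 = 3.
  21 = 1*17 + 4, so a_2 = 1.
  17 = 4*4 + 1, so a_3 = 4.
  4 = 4*1 + 0, so a_4 = 4.
so x = [3; 3, 1, 4, 4].
Convergents (p_i = a_i*p_{i-1} + p_{i-2}, q_i = a_i*q_{i-1} + q_{i-2} with p_{-2}=0, p_{-1}=1, q_{-2}=1, q_{-1}=0), until the denominator exceeds 19:
  i=0: a_0=3, p_0 = 3*1 + 0 = 3, q_0 = 3*0 + 1 = 1.
  i=1: a_1=3, p_1 = 3*3 + 1 = 10, q_1 = 3*1 + 0 = 3.
  i=2: a_2=1, p_2 = 1*10 + 3 = 13, q_2 = 1*3 + 1 = 4.
  i=3: a_3=4, p_3 = 4*13 + 10 = 62, q_3 = 4*4 + 3 = 19.
  i=4: a_4=4, p_4 = 4*62 + 13 = 261, q_4 = 4*19 + 4 = 80.
q_4 = 80 > 19, so the last convergent with denominator <= 19 is p_3/q_3 = 62/19.
The closest fraction with denominator <= 19 is either p_3/q_3 or the intermediate fraction (k*p_3 + p_2)/(k*q_3 + q_2) with the largest k >= 1 whose denominator stays <= 19; these approach x as k grows, and every other convergent or intermediate fraction in range is farther away.
Largest k: floor((19 - q_2)/q_3) = floor((19 - 4)/19) = 0.
Since k = 0, no intermediate fraction beyond p_3/q_3 has denominator <= 19, so the convergent 62/19 is the closest (its error is |261*19 - 62*80|/(80*19) = 1/1520).

62/19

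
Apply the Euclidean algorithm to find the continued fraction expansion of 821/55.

[14; 1, 12, 1, 3]

Run the Euclidean algorithm on 821 and 55; the successive quotients are the partial quotients a_0, a_1, ... (each step inverts the fractional part left over by the previous one):
  821 = 14*55 + 51, so a_0 = 14.
  55 = 1*51 + 4, so a_1 = 1.
  51 = 12*4 + 3, so a_2 = 12.
  4 = 1*3 + 1, so a_3 = 1.
  3 = 3*1 + 0, so a_4 = 3.
The remainder reaches 0 after 5 divisions, so the expansion has 5 partial quotients, read off in order.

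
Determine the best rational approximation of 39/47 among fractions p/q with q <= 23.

Expand x = 39/47 as a continued fraction with the Euclidean algorithm:
  39 = 0*47 + 39, so a_0 = 0.
  47 = 1*39 + 8, so a_1 = 1.
  39 = 4*8 + 7, so a_2 = 4.
  8 = 1*7 + 1, so a_3 = 1.
  7 = 7*1 + 0, so a_4 = 7.
so x = [0; 1, 4, 1, 7].
Convergents (p_i = a_i*p_{i-1} + p_{i-2}, q_i = a_i*q_{i-1} + q_{i-2} with p_{-2}=0, p_{-1}=1, q_{-2}=1, q_{-1}=0), until the denominator exceeds 23:
  i=0: a_0=0, p_0 = 0*1 + 0 = 0, q_0 = 0*0 + 1 = 1.
  i=1: a_1=1, p_1 = 1*0 + 1 = 1, q_1 = 1*1 + 0 = 1.
  i=2: a_2=4, p_2 = 4*1 + 0 = 4, q_2 = 4*1 + 1 = 5.
  i=3: a_3=1, p_3 = 1*4 + 1 = 5, q_3 = 1*5 + 1 = 6.
  i=4: a_4=7, p_4 = 7*5 + 4 = 39, q_4 = 7*6 + 5 = 47.
q_4 = 47 > 23, so the last convergent with denominator <= 23 is p_3/q_3 = 5/6.
The closest fraction with denominator <= 23 is either p_3/q_3 or the intermediate fraction (k*p_3 + p_2)/(k*q_3 + q_2) with the largest k >= 1 whose denominator stays <= 23; these approach x as k grows, and every other convergent or intermediate fraction in range is farther away.
Largest k: floor((23 - q_2)/q_3) = floor((23 - 5)/6) = 3.
That gives (3*5 + 4)/(3*6 + 5) = 19/23.
Compare the errors: |x - 5/6| = |39*6 - 5*47|/(47*6) = 1/282, and |x - 19/23| = |39*23 - 19*47|/(47*23) = 4/1081.
Cross-multiplying, 1*1081 = 1081 < 1128 = 4*282, so 1/282 is smaller: the convergent 5/6 is closer to x than 19/23.

5/6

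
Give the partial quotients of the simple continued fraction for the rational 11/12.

Run the Euclidean algorithm on 11 and 12; the successive quotients are the partial quotients a_0, a_1, ... (each step inverts the fractional part left over by the previous one):
  11 = 0*12 + 11, so a_0 = 0.
  12 = 1*11 + 1, so a_1 = 1.
  11 = 11*1 + 0, so a_2 = 11.
The remainder reaches 0 after 3 divisions, so the expansion has 3 partial quotients, read off in order.

[0; 1, 11]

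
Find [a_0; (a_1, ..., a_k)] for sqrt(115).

Write x_i = (sqrt(115) + m_i)/d_i with (m_0, d_0) = (0, 1). a_0 = floor(sqrt(115)) = 10, since 10^2 = 100 <= 115 < 121 = 11^2.
Iterate m_{i+1} = d_i*a_i - m_i, d_{i+1} = (115 - m_{i+1}^2)/d_i, a_{i+1} = floor((a_0 + m_{i+1})/d_{i+1}):
  m_1 = 1*10 - 0 = 10, d_1 = (115 - 10^2)/1 = 15/1 = 15, a_1 = floor((10 + 10)/15) = 1.
  m_2 = 15*1 - 10 = 5, d_2 = (115 - 5^2)/15 = 90/15 = 6, a_2 = floor((10 + 5)/6) = 2.
  m_3 = 6*2 - 5 = 7, d_3 = (115 - 7^2)/6 = 66/6 = 11, a_3 = floor((10 + 7)/11) = 1.
  m_4 = 11*1 - 7 = 4, d_4 = (115 - 4^2)/11 = 99/11 = 9, a_4 = floor((10 + 4)/9) = 1.
  m_5 = 9*1 - 4 = 5, d_5 = (115 - 5^2)/9 = 90/9 = 10, a_5 = floor((10 + 5)/10) = 1.
  m_6 = 10*1 - 5 = 5, d_6 = (115 - 5^2)/10 = 90/10 = 9, a_6 = floor((10 + 5)/9) = 1.
  m_7 = 9*1 - 5 = 4, d_7 = (115 - 4^2)/9 = 99/9 = 11, a_7 = floor((10 + 4)/11) = 1.
  m_8 = 11*1 - 4 = 7, d_8 = (115 - 7^2)/11 = 66/11 = 6, a_8 = floor((10 + 7)/6) = 2.
  m_9 = 6*2 - 7 = 5, d_9 = (115 - 5^2)/6 = 90/6 = 15, a_9 = floor((10 + 5)/15) = 1.
  m_10 = 15*1 - 5 = 10, d_10 = (115 - 10^2)/15 = 15/15 = 1, a_10 = floor((10 + 10)/1) = 20.
  m_11 = 1*20 - 10 = 10, d_11 = (115 - 10^2)/1 = 15/1 = 15: (m_11, d_11) = (m_1, d_1) = (10, 15), so from here the quotients repeat a_1, ..., a_10; the period length is 10.
Hence the expansion of sqrt(115) is a_0 = 10 followed by the repeating block 1, 2, 1, 1, 1, 1, 1, 2, 1, 20 (period 10).

[10; (1, 2, 1, 1, 1, 1, 1, 2, 1, 20)]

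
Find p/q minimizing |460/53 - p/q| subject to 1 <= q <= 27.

Expand x = 460/53 as a continued fraction with the Euclidean algorithm:
  460 = 8*53 + 36, so a_0 = 8.
  53 = 1*36 + 17, so a_1 = 1.
  36 = 2*17 + 2, so a_2 = 2.
  17 = 8*2 + 1, so a_3 = 8.
  2 = 2*1 + 0, so a_4 = 2.
so x = [8; 1, 2, 8, 2].
Convergents (p_i = a_i*p_{i-1} + p_{i-2}, q_i = a_i*q_{i-1} + q_{i-2} with p_{-2}=0, p_{-1}=1, q_{-2}=1, q_{-1}=0), until the denominator exceeds 27:
  i=0: a_0=8, p_0 = 8*1 + 0 = 8, q_0 = 8*0 + 1 = 1.
  i=1: a_1=1, p_1 = 1*8 + 1 = 9, q_1 = 1*1 + 0 = 1.
  i=2: a_2=2, p_2 = 2*9 + 8 = 26, q_2 = 2*1 + 1 = 3.
  i=3: a_3=8, p_3 = 8*26 + 9 = 217, q_3 = 8*3 + 1 = 25.
  i=4: a_4=2, p_4 = 2*217 + 26 = 460, q_4 = 2*25 + 3 = 53.
q_4 = 53 > 27, so the last convergent with denominator <= 27 is p_3/q_3 = 217/25.
The closest fraction with denominator <= 27 is either p_3/q_3 or the intermediate fraction (k*p_3 + p_2)/(k*q_3 + q_2) with the largest k >= 1 whose denominator stays <= 27; these approach x as k grows, and every other convergent or intermediate fraction in range is farther away.
Largest k: floor((27 - q_2)/q_3) = floor((27 - 3)/25) = 0.
Since k = 0, no intermediate fraction beyond p_3/q_3 has denominator <= 27, so the convergent 217/25 is the closest (its error is |460*25 - 217*53|/(53*25) = 1/1325).

217/25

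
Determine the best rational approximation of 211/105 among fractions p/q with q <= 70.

Expand x = 211/105 as a continued fraction with the Euclidean algorithm:
  211 = 2*105 + 1, so a_0 = 2.
  105 = 105*1 + 0, so a_1 = 105.
so x = [2; 105].
Convergents (p_i = a_i*p_{i-1} + p_{i-2}, q_i = a_i*q_{i-1} + q_{i-2} with p_{-2}=0, p_{-1}=1, q_{-2}=1, q_{-1}=0), until the denominator exceeds 70:
  i=0: a_0=2, p_0 = 2*1 + 0 = 2, q_0 = 2*0 + 1 = 1.
  i=1: a_1=105, p_1 = 105*2 + 1 = 211, q_1 = 105*1 + 0 = 105.
q_1 = 105 > 70, so the last convergent with denominator <= 70 is p_0/q_0 = 2/1.
The closest fraction with denominator <= 70 is either p_0/q_0 or the intermediate fraction (k*p_0 + p_{-1})/(k*q_0 + q_{-1}) with the largest k >= 1 whose denominator stays <= 70; these approach x as k grows, and every other convergent or intermediate fraction in range is farther away.
Largest k: floor((70 - q_{-1})/q_0) = floor((70 - 0)/1) = 70 (using the seeds p_{-1} = 1, q_{-1} = 0).
That gives (70*2 + 1)/(70*1 + 0) = 141/70.
Compare the errors: |x - 2/1| = |211*1 - 2*105|/(105*1) = 1/105, and |x - 141/70| = |211*70 - 141*105|/(105*70) = 35/7350.
Cross-multiplying, 35*105 = 3675 < 7350 = 1*7350, so 35/7350 is smaller: the intermediate fraction 141/70 is closer to x than 2/1.

141/70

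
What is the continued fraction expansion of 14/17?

[0; 1, 4, 1, 2]

Run the Euclidean algorithm on 14 and 17; the successive quotients are the partial quotients a_0, a_1, ... (each step inverts the fractional part left over by the previous one):
  14 = 0*17 + 14, so a_0 = 0.
  17 = 1*14 + 3, so a_1 = 1.
  14 = 4*3 + 2, so a_2 = 4.
  3 = 1*2 + 1, so a_3 = 1.
  2 = 2*1 + 0, so a_4 = 2.
The remainder reaches 0 after 5 divisions, so the expansion has 5 partial quotients, read off in order.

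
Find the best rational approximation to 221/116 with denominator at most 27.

Expand x = 221/116 as a continued fraction with the Euclidean algorithm:
  221 = 1*116 + 105, so a_0 = 1.
  116 = 1*105 + 11, so a_1 = 1.
  105 = 9*11 + 6, so a_2 = 9.
  11 = 1*6 + 5, so a_3 = 1.
  6 = 1*5 + 1, so a_4 = 1.
  5 = 5*1 + 0, so a_5 = 5.
so x = [1; 1, 9, 1, 1, 5].
Convergents (p_i = a_i*p_{i-1} + p_{i-2}, q_i = a_i*q_{i-1} + q_{i-2} with p_{-2}=0, p_{-1}=1, q_{-2}=1, q_{-1}=0), until the denominator exceeds 27:
  i=0: a_0=1, p_0 = 1*1 + 0 = 1, q_0 = 1*0 + 1 = 1.
  i=1: a_1=1, p_1 = 1*1 + 1 = 2, q_1 = 1*1 + 0 = 1.
  i=2: a_2=9, p_2 = 9*2 + 1 = 19, q_2 = 9*1 + 1 = 10.
  i=3: a_3=1, p_3 = 1*19 + 2 = 21, q_3 = 1*10 + 1 = 11.
  i=4: a_4=1, p_4 = 1*21 + 19 = 40, q_4 = 1*11 + 10 = 21.
  i=5: a_5=5, p_5 = 5*40 + 21 = 221, q_5 = 5*21 + 11 = 116.
q_5 = 116 > 27, so the last convergent with denominator <= 27 is p_4/q_4 = 40/21.
The closest fraction with denominator <= 27 is either p_4/q_4 or the intermediate fraction (k*p_4 + p_3)/(k*q_4 + q_3) with the largest k >= 1 whose denominator stays <= 27; these approach x as k grows, and every other convergent or intermediate fraction in range is farther away.
Largest k: floor((27 - q_3)/q_4) = floor((27 - 11)/21) = 0.
Since k = 0, no intermediate fraction beyond p_4/q_4 has denominator <= 27, so the convergent 40/21 is the closest (its error is |221*21 - 40*116|/(116*21) = 1/2436).

40/21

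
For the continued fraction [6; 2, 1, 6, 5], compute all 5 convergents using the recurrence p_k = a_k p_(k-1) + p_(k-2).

Using the convergent recurrence p_i = a_i*p_{i-1} + p_{i-2}, q_i = a_i*q_{i-1} + q_{i-2} with p_{-2}=0, p_{-1}=1, q_{-2}=1, q_{-1}=0:
  i=0: a_0=6, p_0 = 6*1 + 0 = 6, q_0 = 6*0 + 1 = 1.
  i=1: a_1=2, p_1 = 2*6 + 1 = 13, q_1 = 2*1 + 0 = 2.
  i=2: a_2=1, p_2 = 1*13 + 6 = 19, q_2 = 1*2 + 1 = 3.
  i=3: a_3=6, p_3 = 6*19 + 13 = 127, q_3 = 6*3 + 2 = 20.
  i=4: a_4=5, p_4 = 5*127 + 19 = 654, q_4 = 5*20 + 3 = 103.

6/1, 13/2, 19/3, 127/20, 654/103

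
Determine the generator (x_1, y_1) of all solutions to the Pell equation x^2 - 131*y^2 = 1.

(x, y) = (10610, 927)

First expand sqrt(131) as a continued fraction. With x_i = (sqrt(131) + m_i)/d_i and (m_0, d_0) = (0, 1): a_0 = floor(sqrt(131)) = 11, since 11^2 = 121 <= 131 < 144 = 12^2.
Iterate m_{i+1} = d_i*a_i - m_i, d_{i+1} = (131 - m_{i+1}^2)/d_i, a_{i+1} = floor((a_0 + m_{i+1})/d_{i+1}):
  m_1 = 1*11 - 0 = 11, d_1 = (131 - 11^2)/1 = 10/1 = 10, a_1 = floor((11 + 11)/10) = 2.
  m_2 = 10*2 - 11 = 9, d_2 = (131 - 9^2)/10 = 50/10 = 5, a_2 = floor((11 + 9)/5) = 4.
  m_3 = 5*4 - 9 = 11, d_3 = (131 - 11^2)/5 = 10/5 = 2, a_3 = floor((11 + 11)/2) = 11.
  m_4 = 2*11 - 11 = 11, d_4 = (131 - 11^2)/2 = 10/2 = 5, a_4 = floor((11 + 11)/5) = 4.
  m_5 = 5*4 - 11 = 9, d_5 = (131 - 9^2)/5 = 50/5 = 10, a_5 = floor((11 + 9)/10) = 2.
  m_6 = 10*2 - 9 = 11, d_6 = (131 - 11^2)/10 = 10/10 = 1, a_6 = floor((11 + 11)/1) = 22.
  m_7 = 1*22 - 11 = 11, d_7 = (131 - 11^2)/1 = 10/1 = 10: (m_7, d_7) = (m_1, d_1) = (11, 10), so from here the quotients repeat a_1, ..., a_6; the period length is 6.
So sqrt(131) = [11; (2, 4, 11, 4, 2, 22)] with period length k = 6.
k is even, so the fundamental solution of x^2 - 131y^2 = 1 is (p_{k-1}, q_{k-1}) = (p_5, q_5); compute convergents through index 5.
Convergents (p_i = a_i*p_{i-1} + p_{i-2}, q_i = a_i*q_{i-1} + q_{i-2} with p_{-2}=0, p_{-1}=1, q_{-2}=1, q_{-1}=0):
  i=0: a_0=11, p_0 = 11*1 + 0 = 11, q_0 = 11*0 + 1 = 1.
  i=1: a_1=2, p_1 = 2*11 + 1 = 23, q_1 = 2*1 + 0 = 2.
  i=2: a_2=4, p_2 = 4*23 + 11 = 103, q_2 = 4*2 + 1 = 9.
  i=3: a_3=11, p_3 = 11*103 + 23 = 1156, q_3 = 11*9 + 2 = 101.
  i=4: a_4=4, p_4 = 4*1156 + 103 = 4727, q_4 = 4*101 + 9 = 413.
  i=5: a_5=2, p_5 = 2*4727 + 1156 = 10610, q_5 = 2*413 + 101 = 927.
Check: 10610^2 - 131*927^2 = 112572100 - 112572099 = 1, so (x, y) = (10610, 927) solves the equation, and by the theorem it is the least positive solution.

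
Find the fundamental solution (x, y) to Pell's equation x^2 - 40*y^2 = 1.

(x, y) = (19, 3)

First expand sqrt(40) as a continued fraction. With x_i = (sqrt(40) + m_i)/d_i and (m_0, d_0) = (0, 1): a_0 = floor(sqrt(40)) = 6, since 6^2 = 36 <= 40 < 49 = 7^2.
Iterate m_{i+1} = d_i*a_i - m_i, d_{i+1} = (40 - m_{i+1}^2)/d_i, a_{i+1} = floor((a_0 + m_{i+1})/d_{i+1}):
  m_1 = 1*6 - 0 = 6, d_1 = (40 - 6^2)/1 = 4/1 = 4, a_1 = floor((6 + 6)/4) = 3.
  m_2 = 4*3 - 6 = 6, d_2 = (40 - 6^2)/4 = 4/4 = 1, a_2 = floor((6 + 6)/1) = 12.
  m_3 = 1*12 - 6 = 6, d_3 = (40 - 6^2)/1 = 4/1 = 4: (m_3, d_3) = (m_1, d_1) = (6, 4), so from here the quotients repeat a_1, a_2; the period length is 2.
So sqrt(40) = [6; (3, 12)] with period length k = 2.
k is even, so the fundamental solution of x^2 - 40y^2 = 1 is (p_{k-1}, q_{k-1}) = (p_1, q_1); compute convergents through index 1.
Convergents (p_i = a_i*p_{i-1} + p_{i-2}, q_i = a_i*q_{i-1} + q_{i-2} with p_{-2}=0, p_{-1}=1, q_{-2}=1, q_{-1}=0):
  i=0: a_0=6, p_0 = 6*1 + 0 = 6, q_0 = 6*0 + 1 = 1.
  i=1: a_1=3, p_1 = 3*6 + 1 = 19, q_1 = 3*1 + 0 = 3.
Check: 19^2 - 40*3^2 = 361 - 360 = 1, so (x, y) = (19, 3) solves the equation, and by the theorem it is the least positive solution.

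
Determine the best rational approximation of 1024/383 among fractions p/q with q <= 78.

Expand x = 1024/383 as a continued fraction with the Euclidean algorithm:
  1024 = 2*383 + 258, so a_0 = 2.
  383 = 1*258 + 125, so a_1 = 1.
  258 = 2*125 + 8, so a_2 = 2.
  125 = 15*8 + 5, so a_3 = 15.
  8 = 1*5 + 3, so a_4 = 1.
  5 = 1*3 + 2, so a_5 = 1.
  3 = 1*2 + 1, so a_6 = 1.
  2 = 2*1 + 0, so a_7 = 2.
so x = [2; 1, 2, 15, 1, 1, 1, 2].
Convergents (p_i = a_i*p_{i-1} + p_{i-2}, q_i = a_i*q_{i-1} + q_{i-2} with p_{-2}=0, p_{-1}=1, q_{-2}=1, q_{-1}=0), until the denominator exceeds 78:
  i=0: a_0=2, p_0 = 2*1 + 0 = 2, q_0 = 2*0 + 1 = 1.
  i=1: a_1=1, p_1 = 1*2 + 1 = 3, q_1 = 1*1 + 0 = 1.
  i=2: a_2=2, p_2 = 2*3 + 2 = 8, q_2 = 2*1 + 1 = 3.
  i=3: a_3=15, p_3 = 15*8 + 3 = 123, q_3 = 15*3 + 1 = 46.
  i=4: a_4=1, p_4 = 1*123 + 8 = 131, q_4 = 1*46 + 3 = 49.
  i=5: a_5=1, p_5 = 1*131 + 123 = 254, q_5 = 1*49 + 46 = 95.
q_5 = 95 > 78, so the last convergent with denominator <= 78 is p_4/q_4 = 131/49.
The closest fraction with denominator <= 78 is either p_4/q_4 or the intermediate fraction (k*p_4 + p_3)/(k*q_4 + q_3) with the largest k >= 1 whose denominator stays <= 78; these approach x as k grows, and every other convergent or intermediate fraction in range is farther away.
Largest k: floor((78 - q_3)/q_4) = floor((78 - 46)/49) = 0.
Since k = 0, no intermediate fraction beyond p_4/q_4 has denominator <= 78, so the convergent 131/49 is the closest (its error is |1024*49 - 131*383|/(383*49) = 3/18767).

131/49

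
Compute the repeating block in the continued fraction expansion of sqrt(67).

[8; (5, 2, 1, 1, 7, 1, 1, 2, 5, 16)]

Write x_i = (sqrt(67) + m_i)/d_i with (m_0, d_0) = (0, 1). a_0 = floor(sqrt(67)) = 8, since 8^2 = 64 <= 67 < 81 = 9^2.
Iterate m_{i+1} = d_i*a_i - m_i, d_{i+1} = (67 - m_{i+1}^2)/d_i, a_{i+1} = floor((a_0 + m_{i+1})/d_{i+1}):
  m_1 = 1*8 - 0 = 8, d_1 = (67 - 8^2)/1 = 3/1 = 3, a_1 = floor((8 + 8)/3) = 5.
  m_2 = 3*5 - 8 = 7, d_2 = (67 - 7^2)/3 = 18/3 = 6, a_2 = floor((8 + 7)/6) = 2.
  m_3 = 6*2 - 7 = 5, d_3 = (67 - 5^2)/6 = 42/6 = 7, a_3 = floor((8 + 5)/7) = 1.
  m_4 = 7*1 - 5 = 2, d_4 = (67 - 2^2)/7 = 63/7 = 9, a_4 = floor((8 + 2)/9) = 1.
  m_5 = 9*1 - 2 = 7, d_5 = (67 - 7^2)/9 = 18/9 = 2, a_5 = floor((8 + 7)/2) = 7.
  m_6 = 2*7 - 7 = 7, d_6 = (67 - 7^2)/2 = 18/2 = 9, a_6 = floor((8 + 7)/9) = 1.
  m_7 = 9*1 - 7 = 2, d_7 = (67 - 2^2)/9 = 63/9 = 7, a_7 = floor((8 + 2)/7) = 1.
  m_8 = 7*1 - 2 = 5, d_8 = (67 - 5^2)/7 = 42/7 = 6, a_8 = floor((8 + 5)/6) = 2.
  m_9 = 6*2 - 5 = 7, d_9 = (67 - 7^2)/6 = 18/6 = 3, a_9 = floor((8 + 7)/3) = 5.
  m_10 = 3*5 - 7 = 8, d_10 = (67 - 8^2)/3 = 3/3 = 1, a_10 = floor((8 + 8)/1) = 16.
  m_11 = 1*16 - 8 = 8, d_11 = (67 - 8^2)/1 = 3/1 = 3: (m_11, d_11) = (m_1, d_1) = (8, 3), so from here the quotients repeat a_1, ..., a_10; the period length is 10.
Hence the expansion of sqrt(67) is a_0 = 8 followed by the repeating block 5, 2, 1, 1, 7, 1, 1, 2, 5, 16 (period 10).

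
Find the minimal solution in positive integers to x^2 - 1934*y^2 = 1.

(x, y) = (1935, 44)

First expand sqrt(1934) as a continued fraction. With x_i = (sqrt(1934) + m_i)/d_i and (m_0, d_0) = (0, 1): a_0 = floor(sqrt(1934)) = 43, since 43^2 = 1849 <= 1934 < 1936 = 44^2.
Iterate m_{i+1} = d_i*a_i - m_i, d_{i+1} = (1934 - m_{i+1}^2)/d_i, a_{i+1} = floor((a_0 + m_{i+1})/d_{i+1}):
  m_1 = 1*43 - 0 = 43, d_1 = (1934 - 43^2)/1 = 85/1 = 85, a_1 = floor((43 + 43)/85) = 1.
  m_2 = 85*1 - 43 = 42, d_2 = (1934 - 42^2)/85 = 170/85 = 2, a_2 = floor((43 + 42)/2) = 42.
  m_3 = 2*42 - 42 = 42, d_3 = (1934 - 42^2)/2 = 170/2 = 85, a_3 = floor((43 + 42)/85) = 1.
  m_4 = 85*1 - 42 = 43, d_4 = (1934 - 43^2)/85 = 85/85 = 1, a_4 = floor((43 + 43)/1) = 86.
  m_5 = 1*86 - 43 = 43, d_5 = (1934 - 43^2)/1 = 85/1 = 85: (m_5, d_5) = (m_1, d_1) = (43, 85), so from here the quotients repeat a_1, ..., a_4; the period length is 4.
So sqrt(1934) = [43; (1, 42, 1, 86)] with period length k = 4.
k is even, so the fundamental solution of x^2 - 1934y^2 = 1 is (p_{k-1}, q_{k-1}) = (p_3, q_3); compute convergents through index 3.
Convergents (p_i = a_i*p_{i-1} + p_{i-2}, q_i = a_i*q_{i-1} + q_{i-2} with p_{-2}=0, p_{-1}=1, q_{-2}=1, q_{-1}=0):
  i=0: a_0=43, p_0 = 43*1 + 0 = 43, q_0 = 43*0 + 1 = 1.
  i=1: a_1=1, p_1 = 1*43 + 1 = 44, q_1 = 1*1 + 0 = 1.
  i=2: a_2=42, p_2 = 42*44 + 43 = 1891, q_2 = 42*1 + 1 = 43.
  i=3: a_3=1, p_3 = 1*1891 + 44 = 1935, q_3 = 1*43 + 1 = 44.
Check: 1935^2 - 1934*44^2 = 3744225 - 3744224 = 1, so (x, y) = (1935, 44) solves the equation, and by the theorem it is the least positive solution.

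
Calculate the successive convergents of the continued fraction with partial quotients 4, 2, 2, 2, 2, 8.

4/1, 9/2, 22/5, 53/12, 128/29, 1077/244

Using the convergent recurrence p_i = a_i*p_{i-1} + p_{i-2}, q_i = a_i*q_{i-1} + q_{i-2} with p_{-2}=0, p_{-1}=1, q_{-2}=1, q_{-1}=0:
  i=0: a_0=4, p_0 = 4*1 + 0 = 4, q_0 = 4*0 + 1 = 1.
  i=1: a_1=2, p_1 = 2*4 + 1 = 9, q_1 = 2*1 + 0 = 2.
  i=2: a_2=2, p_2 = 2*9 + 4 = 22, q_2 = 2*2 + 1 = 5.
  i=3: a_3=2, p_3 = 2*22 + 9 = 53, q_3 = 2*5 + 2 = 12.
  i=4: a_4=2, p_4 = 2*53 + 22 = 128, q_4 = 2*12 + 5 = 29.
  i=5: a_5=8, p_5 = 8*128 + 53 = 1077, q_5 = 8*29 + 12 = 244.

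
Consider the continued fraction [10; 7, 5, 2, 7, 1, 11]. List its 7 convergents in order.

Using the convergent recurrence p_i = a_i*p_{i-1} + p_{i-2}, q_i = a_i*q_{i-1} + q_{i-2} with p_{-2}=0, p_{-1}=1, q_{-2}=1, q_{-1}=0:
  i=0: a_0=10, p_0 = 10*1 + 0 = 10, q_0 = 10*0 + 1 = 1.
  i=1: a_1=7, p_1 = 7*10 + 1 = 71, q_1 = 7*1 + 0 = 7.
  i=2: a_2=5, p_2 = 5*71 + 10 = 365, q_2 = 5*7 + 1 = 36.
  i=3: a_3=2, p_3 = 2*365 + 71 = 801, q_3 = 2*36 + 7 = 79.
  i=4: a_4=7, p_4 = 7*801 + 365 = 5972, q_4 = 7*79 + 36 = 589.
  i=5: a_5=1, p_5 = 1*5972 + 801 = 6773, q_5 = 1*589 + 79 = 668.
  i=6: a_6=11, p_6 = 11*6773 + 5972 = 80475, q_6 = 11*668 + 589 = 7937.

10/1, 71/7, 365/36, 801/79, 5972/589, 6773/668, 80475/7937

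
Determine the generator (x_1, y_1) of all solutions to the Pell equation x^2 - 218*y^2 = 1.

First expand sqrt(218) as a continued fraction. With x_i = (sqrt(218) + m_i)/d_i and (m_0, d_0) = (0, 1): a_0 = floor(sqrt(218)) = 14, since 14^2 = 196 <= 218 < 225 = 15^2.
Iterate m_{i+1} = d_i*a_i - m_i, d_{i+1} = (218 - m_{i+1}^2)/d_i, a_{i+1} = floor((a_0 + m_{i+1})/d_{i+1}):
  m_1 = 1*14 - 0 = 14, d_1 = (218 - 14^2)/1 = 22/1 = 22, a_1 = floor((14 + 14)/22) = 1.
  m_2 = 22*1 - 14 = 8, d_2 = (218 - 8^2)/22 = 154/22 = 7, a_2 = floor((14 + 8)/7) = 3.
  m_3 = 7*3 - 8 = 13, d_3 = (218 - 13^2)/7 = 49/7 = 7, a_3 = floor((14 + 13)/7) = 3.
  m_4 = 7*3 - 13 = 8, d_4 = (218 - 8^2)/7 = 154/7 = 22, a_4 = floor((14 + 8)/22) = 1.
  m_5 = 22*1 - 8 = 14, d_5 = (218 - 14^2)/22 = 22/22 = 1, a_5 = floor((14 + 14)/1) = 28.
  m_6 = 1*28 - 14 = 14, d_6 = (218 - 14^2)/1 = 22/1 = 22: (m_6, d_6) = (m_1, d_1) = (14, 22), so from here the quotients repeat a_1, ..., a_5; the period length is 5.
So sqrt(218) = [14; (1, 3, 3, 1, 28)] with period length k = 5.
k is odd, so (p_{k-1}, q_{k-1}) only solves x^2 - 218y^2 = -1 and the fundamental solution of x^2 - 218y^2 = 1 is (p_{2k-1}, q_{2k-1}) = (p_9, q_9); compute convergents through index 9, running through the period twice.
Convergents (p_i = a_i*p_{i-1} + p_{i-2}, q_i = a_i*q_{i-1} + q_{i-2} with p_{-2}=0, p_{-1}=1, q_{-2}=1, q_{-1}=0):
  i=0: a_0=14, p_0 = 14*1 + 0 = 14, q_0 = 14*0 + 1 = 1.
  i=1: a_1=1, p_1 = 1*14 + 1 = 15, q_1 = 1*1 + 0 = 1.
  i=2: a_2=3, p_2 = 3*15 + 14 = 59, q_2 = 3*1 + 1 = 4.
  i=3: a_3=3, p_3 = 3*59 + 15 = 192, q_3 = 3*4 + 1 = 13.
  i=4: a_4=1, p_4 = 1*192 + 59 = 251, q_4 = 1*13 + 4 = 17.
  i=5: a_5=28, p_5 = 28*251 + 192 = 7220, q_5 = 28*17 + 13 = 489.
  i=6: a_6=1, p_6 = 1*7220 + 251 = 7471, q_6 = 1*489 + 17 = 506.
  i=7: a_7=3, p_7 = 3*7471 + 7220 = 29633, q_7 = 3*506 + 489 = 2007.
  i=8: a_8=3, p_8 = 3*29633 + 7471 = 96370, q_8 = 3*2007 + 506 = 6527.
  i=9: a_9=1, p_9 = 1*96370 + 29633 = 126003, q_9 = 1*6527 + 2007 = 8534.
Indeed p_4^2 - 218*q_4^2 = 63001 - 63002 = -1, not +1.
Check: 126003^2 - 218*8534^2 = 15876756009 - 15876756008 = 1, so (x, y) = (126003, 8534) solves the equation, and by the theorem it is the least positive solution.

(x, y) = (126003, 8534)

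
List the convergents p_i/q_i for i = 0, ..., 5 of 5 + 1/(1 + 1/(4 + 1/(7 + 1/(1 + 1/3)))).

5/1, 6/1, 29/5, 209/36, 238/41, 923/159

Using the convergent recurrence p_i = a_i*p_{i-1} + p_{i-2}, q_i = a_i*q_{i-1} + q_{i-2} with p_{-2}=0, p_{-1}=1, q_{-2}=1, q_{-1}=0:
  i=0: a_0=5, p_0 = 5*1 + 0 = 5, q_0 = 5*0 + 1 = 1.
  i=1: a_1=1, p_1 = 1*5 + 1 = 6, q_1 = 1*1 + 0 = 1.
  i=2: a_2=4, p_2 = 4*6 + 5 = 29, q_2 = 4*1 + 1 = 5.
  i=3: a_3=7, p_3 = 7*29 + 6 = 209, q_3 = 7*5 + 1 = 36.
  i=4: a_4=1, p_4 = 1*209 + 29 = 238, q_4 = 1*36 + 5 = 41.
  i=5: a_5=3, p_5 = 3*238 + 209 = 923, q_5 = 3*41 + 36 = 159.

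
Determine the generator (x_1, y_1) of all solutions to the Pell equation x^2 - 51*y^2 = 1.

First expand sqrt(51) as a continued fraction. With x_i = (sqrt(51) + m_i)/d_i and (m_0, d_0) = (0, 1): a_0 = floor(sqrt(51)) = 7, since 7^2 = 49 <= 51 < 64 = 8^2.
Iterate m_{i+1} = d_i*a_i - m_i, d_{i+1} = (51 - m_{i+1}^2)/d_i, a_{i+1} = floor((a_0 + m_{i+1})/d_{i+1}):
  m_1 = 1*7 - 0 = 7, d_1 = (51 - 7^2)/1 = 2/1 = 2, a_1 = floor((7 + 7)/2) = 7.
  m_2 = 2*7 - 7 = 7, d_2 = (51 - 7^2)/2 = 2/2 = 1, a_2 = floor((7 + 7)/1) = 14.
  m_3 = 1*14 - 7 = 7, d_3 = (51 - 7^2)/1 = 2/1 = 2: (m_3, d_3) = (m_1, d_1) = (7, 2), so from here the quotients repeat a_1, a_2; the period length is 2.
So sqrt(51) = [7; (7, 14)] with period length k = 2.
k is even, so the fundamental solution of x^2 - 51y^2 = 1 is (p_{k-1}, q_{k-1}) = (p_1, q_1); compute convergents through index 1.
Convergents (p_i = a_i*p_{i-1} + p_{i-2}, q_i = a_i*q_{i-1} + q_{i-2} with p_{-2}=0, p_{-1}=1, q_{-2}=1, q_{-1}=0):
  i=0: a_0=7, p_0 = 7*1 + 0 = 7, q_0 = 7*0 + 1 = 1.
  i=1: a_1=7, p_1 = 7*7 + 1 = 50, q_1 = 7*1 + 0 = 7.
Check: 50^2 - 51*7^2 = 2500 - 2499 = 1, so (x, y) = (50, 7) solves the equation, and by the theorem it is the least positive solution.

(x, y) = (50, 7)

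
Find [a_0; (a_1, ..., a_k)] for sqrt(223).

[14; (1, 13, 1, 28)]

Write x_i = (sqrt(223) + m_i)/d_i with (m_0, d_0) = (0, 1). a_0 = floor(sqrt(223)) = 14, since 14^2 = 196 <= 223 < 225 = 15^2.
Iterate m_{i+1} = d_i*a_i - m_i, d_{i+1} = (223 - m_{i+1}^2)/d_i, a_{i+1} = floor((a_0 + m_{i+1})/d_{i+1}):
  m_1 = 1*14 - 0 = 14, d_1 = (223 - 14^2)/1 = 27/1 = 27, a_1 = floor((14 + 14)/27) = 1.
  m_2 = 27*1 - 14 = 13, d_2 = (223 - 13^2)/27 = 54/27 = 2, a_2 = floor((14 + 13)/2) = 13.
  m_3 = 2*13 - 13 = 13, d_3 = (223 - 13^2)/2 = 54/2 = 27, a_3 = floor((14 + 13)/27) = 1.
  m_4 = 27*1 - 13 = 14, d_4 = (223 - 14^2)/27 = 27/27 = 1, a_4 = floor((14 + 14)/1) = 28.
  m_5 = 1*28 - 14 = 14, d_5 = (223 - 14^2)/1 = 27/1 = 27: (m_5, d_5) = (m_1, d_1) = (14, 27), so from here the quotients repeat a_1, ..., a_4; the period length is 4.
Hence the expansion of sqrt(223) is a_0 = 14 followed by the repeating block 1, 13, 1, 28 (period 4).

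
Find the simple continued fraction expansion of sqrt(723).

[26; (1, 7, 1, 52)]

Write x_i = (sqrt(723) + m_i)/d_i with (m_0, d_0) = (0, 1). a_0 = floor(sqrt(723)) = 26, since 26^2 = 676 <= 723 < 729 = 27^2.
Iterate m_{i+1} = d_i*a_i - m_i, d_{i+1} = (723 - m_{i+1}^2)/d_i, a_{i+1} = floor((a_0 + m_{i+1})/d_{i+1}):
  m_1 = 1*26 - 0 = 26, d_1 = (723 - 26^2)/1 = 47/1 = 47, a_1 = floor((26 + 26)/47) = 1.
  m_2 = 47*1 - 26 = 21, d_2 = (723 - 21^2)/47 = 282/47 = 6, a_2 = floor((26 + 21)/6) = 7.
  m_3 = 6*7 - 21 = 21, d_3 = (723 - 21^2)/6 = 282/6 = 47, a_3 = floor((26 + 21)/47) = 1.
  m_4 = 47*1 - 21 = 26, d_4 = (723 - 26^2)/47 = 47/47 = 1, a_4 = floor((26 + 26)/1) = 52.
  m_5 = 1*52 - 26 = 26, d_5 = (723 - 26^2)/1 = 47/1 = 47: (m_5, d_5) = (m_1, d_1) = (26, 47), so from here the quotients repeat a_1, ..., a_4; the period length is 4.
Hence the expansion of sqrt(723) is a_0 = 26 followed by the repeating block 1, 7, 1, 52 (period 4).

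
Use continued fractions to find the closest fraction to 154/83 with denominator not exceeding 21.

13/7

Expand x = 154/83 as a continued fraction with the Euclidean algorithm:
  154 = 1*83 + 71, so a_0 = 1.
  83 = 1*71 + 12, so a_1 = 1.
  71 = 5*12 + 11, so a_2 = 5.
  12 = 1*11 + 1, so a_3 = 1.
  11 = 11*1 + 0, so a_4 = 11.
so x = [1; 1, 5, 1, 11].
Convergents (p_i = a_i*p_{i-1} + p_{i-2}, q_i = a_i*q_{i-1} + q_{i-2} with p_{-2}=0, p_{-1}=1, q_{-2}=1, q_{-1}=0), until the denominator exceeds 21:
  i=0: a_0=1, p_0 = 1*1 + 0 = 1, q_0 = 1*0 + 1 = 1.
  i=1: a_1=1, p_1 = 1*1 + 1 = 2, q_1 = 1*1 + 0 = 1.
  i=2: a_2=5, p_2 = 5*2 + 1 = 11, q_2 = 5*1 + 1 = 6.
  i=3: a_3=1, p_3 = 1*11 + 2 = 13, q_3 = 1*6 + 1 = 7.
  i=4: a_4=11, p_4 = 11*13 + 11 = 154, q_4 = 11*7 + 6 = 83.
q_4 = 83 > 21, so the last convergent with denominator <= 21 is p_3/q_3 = 13/7.
The closest fraction with denominator <= 21 is either p_3/q_3 or the intermediate fraction (k*p_3 + p_2)/(k*q_3 + q_2) with the largest k >= 1 whose denominator stays <= 21; these approach x as k grows, and every other convergent or intermediate fraction in range is farther away.
Largest k: floor((21 - q_2)/q_3) = floor((21 - 6)/7) = 2.
That gives (2*13 + 11)/(2*7 + 6) = 37/20.
Compare the errors: |x - 13/7| = |154*7 - 13*83|/(83*7) = 1/581, and |x - 37/20| = |154*20 - 37*83|/(83*20) = 9/1660.
Cross-multiplying, 1*1660 = 1660 < 5229 = 9*581, so 1/581 is smaller: the convergent 13/7 is closer to x than 37/20.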